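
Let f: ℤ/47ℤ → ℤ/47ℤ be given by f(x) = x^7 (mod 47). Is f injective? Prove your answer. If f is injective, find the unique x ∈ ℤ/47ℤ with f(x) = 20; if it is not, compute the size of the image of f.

22

Since 47 is prime, the nonzero elements of ℤ/47ℤ form a cyclic group of order 46.
As gcd(7, 46) = 1, raising to the 7th power is a bijection on this group: if a^7 ≡ b^7 then (ab^{−1})^7 = 1, and the only element of order dividing gcd(7, 46) = 1 is 1, so a = b.
With f(0) = 0 this makes f injective on all of ℤ/47ℤ, hence bijective (finite equal-size domain and codomain). In particular f is injective.
Since f is injective, we find the preimage of 20. The inverse of x ↦ x^7 on (ℤ/47ℤ)^× is x ↦ x^33, because 7·33 = 231 = 5·46 + 1 ≡ 1 (mod 46) and x^{46} = 1 for x ≠ 0 (Fermat). So f⁻¹(20) = 20^33 mod 47.
Repeated squaring mod 47: 20^1 ≡ 20, 20^2 ≡ 20² = 400 ≡ 24, 20^4 ≡ 24² = 576 ≡ 12, 20^8 ≡ 12² = 144 ≡ 3, 20^16 ≡ 3² = 9, 20^32 ≡ 9² = 81 ≡ 34. Since 33 = 32 + 1, 20^33 ≡ 34·20: 34·20 = 680 ≡ 22. So 20^33 ≡ 22 (mod 47).
Hence f⁻¹(20) = 22.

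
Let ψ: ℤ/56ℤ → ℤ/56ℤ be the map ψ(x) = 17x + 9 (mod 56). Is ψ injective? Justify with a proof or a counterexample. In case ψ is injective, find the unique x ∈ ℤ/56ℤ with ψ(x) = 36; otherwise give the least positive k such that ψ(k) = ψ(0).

Suppose ψ(s) = ψ(t) in ℤ/56ℤ. Then 17s + 9 ≡ 17t + 9 (mod 56), thus 17(s − t) ≡ 0 (mod 56).
Since gcd(17, 56) = 1, 17 is invertible modulo 56, therefore s − t ≡ 0 (mod 56), i.e. s = t.
Therefore ψ is injective.
We now compute 17⁻¹ mod 56 explicitly. Euclid's algorithm: 56 = 3·17 + 5, 17 = 3·5 + 2, 5 = 2·2 + 1; back-substituting gives 1 = 33·17 − 10·56, so 17⁻¹ ≡ 33 (mod 56).
Since ψ is injective, we compute ψ⁻¹(36): solve 17x + 9 ≡ 36 (mod 56), i.e. 17x ≡ 27 (mod 56).
Multiplying by 17⁻¹ = 33 gives x ≡ 33·27 = 891 = 15·56 + 51 ≡ 51 (mod 56).
Check: ψ(51) = 17·51 + 9 = 876 = 15·56 + 36 ≡ 36 (mod 56).

51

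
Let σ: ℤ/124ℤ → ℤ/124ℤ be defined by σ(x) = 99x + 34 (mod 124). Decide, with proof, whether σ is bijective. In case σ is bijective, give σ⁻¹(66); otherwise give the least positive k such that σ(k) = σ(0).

Suppose σ(x_1) = σ(x_2) in ℤ/124ℤ. Then 99x_1 + 34 ≡ 99x_2 + 34 (mod 124), hence 99(x_1 − x_2) ≡ 0 (mod 124).
Since gcd(99, 124) = 1, 99 is invertible modulo 124, therefore x_1 − x_2 ≡ 0 (mod 124), i.e. x_1 = x_2.
We now compute 99⁻¹ mod 124 explicitly. Euclid's algorithm: 124 = 1·99 + 25, 99 = 3·25 + 24, 25 = 1·24 + 1; back-substituting gives 1 = 119·99 − 95·124, so 99⁻¹ ≡ 119 (mod 124).
For any y ∈ ℤ/124ℤ, x = 119(y − 34) mod 124 satisfies σ(x) = 99·119(y − 34) + 34 ≡ y (since 99·119 ≡ 1 mod 124). So every y has a preimage.
Thus σ is bijective.
Since σ is bijective, we compute σ⁻¹(66): solve 99x + 34 ≡ 66 (mod 124), i.e. 99x ≡ 32 (mod 124).
Multiplying by 99⁻¹ = 119 gives x ≡ 119·32 = 3808 = 30·124 + 88 ≡ 88 (mod 124).
Check: σ(88) = 99·88 + 34 = 8746 = 70·124 + 66 ≡ 66 (mod 124).

88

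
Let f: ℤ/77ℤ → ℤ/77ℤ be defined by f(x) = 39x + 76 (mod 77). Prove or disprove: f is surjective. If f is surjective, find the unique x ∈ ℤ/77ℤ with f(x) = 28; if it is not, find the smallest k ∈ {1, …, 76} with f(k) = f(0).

Since gcd(39, 77) = 1, 39 is invertible modulo 77. Euclid's algorithm: 77 = 1·39 + 38, 39 = 1·38 + 1; back-substituting gives 1 = 2·39 − 1·77, so 39⁻¹ ≡ 2 (mod 77).
Then y ↦ 2(y − 76) is a two-sided inverse to f, so every y ∈ ℤ/77ℤ has a preimage.
Hence f is surjective.
Since f is surjective, we find f⁻¹(28): we need 39x ≡ 28 − 76 ≡ 29 (mod 77). Using 39⁻¹ = 2: x ≡ 2·29 = 58, so x = 58.
Check: f(58) = 39·58 + 76 = 2338 = 30·77 + 28 ≡ 28 (mod 77).

58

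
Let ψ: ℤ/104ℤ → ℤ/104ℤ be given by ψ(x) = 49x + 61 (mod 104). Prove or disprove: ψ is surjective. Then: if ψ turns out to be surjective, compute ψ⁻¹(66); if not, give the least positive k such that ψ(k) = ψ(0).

85

Since gcd(49, 104) = 1, 49 is invertible modulo 104. Euclid's algorithm: 104 = 2·49 + 6, 49 = 8·6 + 1; back-substituting gives 1 = 17·49 − 8·104, so 49⁻¹ ≡ 17 (mod 104).
Then y ↦ 17(y − 61) is a two-sided inverse to ψ, so every y ∈ ℤ/104ℤ has a preimage.
Thus ψ is surjective.
Since ψ is surjective, we compute ψ⁻¹(66): solve 49x + 61 ≡ 66 (mod 104), i.e. 49x ≡ 5 (mod 104).
Multiplying by 49⁻¹ = 17 gives x ≡ 17·5 = 85 ≡ 85 (mod 104).
Check: ψ(85) = 49·85 + 61 = 4226 = 40·104 + 66 ≡ 66 (mod 104).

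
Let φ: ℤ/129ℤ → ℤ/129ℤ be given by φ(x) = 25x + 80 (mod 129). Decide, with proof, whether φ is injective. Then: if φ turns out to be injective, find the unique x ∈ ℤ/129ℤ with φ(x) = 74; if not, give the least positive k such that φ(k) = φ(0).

Recall that injectivity means: for all a, b in the domain, φ(a) = φ(b) implies a = b.
Suppose φ(a) = φ(b) in ℤ/129ℤ. Then 25a + 80 ≡ 25b + 80 (mod 129), hence 25(a − b) ≡ 0 (mod 129).
Since gcd(25, 129) = 1, 25 is invertible modulo 129, therefore a − b ≡ 0 (mod 129), i.e. a = b.
Therefore φ is injective.
We now compute 25⁻¹ mod 129 explicitly. Euclid's algorithm: 129 = 5·25 + 4, 25 = 6·4 + 1; back-substituting gives 1 = 31·25 − 6·129, so 25⁻¹ ≡ 31 (mod 129).
Since φ is injective, we compute φ⁻¹(74): solve 25x + 80 ≡ 74 (mod 129), i.e. 25x ≡ 123 (mod 129).
Multiplying by 25⁻¹ = 31 gives x ≡ 31·123 = 3813 = 29·129 + 72 ≡ 72 (mod 129).
Check: φ(72) = 25·72 + 80 = 1880 = 14·129 + 74 ≡ 74 (mod 129).

72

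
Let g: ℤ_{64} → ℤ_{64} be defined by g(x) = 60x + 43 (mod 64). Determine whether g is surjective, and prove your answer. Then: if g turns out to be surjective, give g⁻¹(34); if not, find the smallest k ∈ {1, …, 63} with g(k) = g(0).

Since gcd(60, 64) = 4, we have 60x ≡ 0 (mod 4) for all x, so g(x) ≡ 3 (mod 4).
But 0 ≢ 3 (mod 4), so 0 ∈ ℤ_{64} has no preimage. So g is not surjective.
Since g is not surjective, we find the least positive k with g(k) = g(0): this means 60k ≡ 0 (mod 64), i.e. 64 ∣ 60k. Since gcd(60, 64) = 4, dividing through by 4 this holds exactly when 16 ∣ 15k, and as gcd(15, 16) = 1, exactly when 16 ∣ k.
The smallest positive such k is 16.

16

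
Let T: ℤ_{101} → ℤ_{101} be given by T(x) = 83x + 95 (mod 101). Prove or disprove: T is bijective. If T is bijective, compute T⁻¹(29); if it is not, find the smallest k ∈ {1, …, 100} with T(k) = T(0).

71

Suppose T(x_1) = T(x_2) in ℤ_{101}. Then 83x_1 + 95 ≡ 83x_2 + 95 (mod 101), therefore 83(x_1 − x_2) ≡ 0 (mod 101).
Since gcd(83, 101) = 1, 83 is invertible modulo 101, so x_1 − x_2 ≡ 0 (mod 101), i.e. x_1 = x_2.
We now compute 83⁻¹ mod 101 explicitly. Euclid's algorithm: 101 = 1·83 + 18, 83 = 4·18 + 11, 18 = 1·11 + 7, 11 = 1·7 + 4, 7 = 1·4 + 3, 4 = 1·3 + 1; back-substituting gives 1 = 28·83 − 23·101, so 83⁻¹ ≡ 28 (mod 101).
For any y ∈ ℤ_{101}, x = 28(y − 95) mod 101 satisfies T(x) = 83·28(y − 95) + 95 ≡ y (since 83·28 ≡ 1 mod 101). So every y has a preimage.
Thus T is bijective.
Since T is bijective, we find T⁻¹(29): we need 83x ≡ 29 − 95 ≡ 35 (mod 101). Using 83⁻¹ = 28: x ≡ 28·35 = 980 = 9·101 + 71, so x = 71.
Check: T(71) = 83·71 + 95 = 5988 = 59·101 + 29 ≡ 29 (mod 101).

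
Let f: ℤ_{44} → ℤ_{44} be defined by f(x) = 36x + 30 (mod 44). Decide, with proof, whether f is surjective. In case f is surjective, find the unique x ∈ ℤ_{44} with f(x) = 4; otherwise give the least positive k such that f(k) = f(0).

Recall: surjectivity means every element of the codomain has a preimage under f.
Since gcd(36, 44) = 4, we have 36x ≡ 0 (mod 4) for all x, so f(x) ≡ 2 (mod 4).
But 0 ≢ 2 (mod 4), so 0 ∈ ℤ_{44} has no preimage. Thus f is not surjective.
Since f is not surjective, we find the least positive k with f(k) = f(0): this means 36k ≡ 0 (mod 44), i.e. 44 ∣ 36k. Since gcd(36, 44) = 4, dividing through by 4 this holds exactly when 11 ∣ 9k, and as gcd(9, 11) = 1, exactly when 11 ∣ k.
The smallest positive such k is 11.

11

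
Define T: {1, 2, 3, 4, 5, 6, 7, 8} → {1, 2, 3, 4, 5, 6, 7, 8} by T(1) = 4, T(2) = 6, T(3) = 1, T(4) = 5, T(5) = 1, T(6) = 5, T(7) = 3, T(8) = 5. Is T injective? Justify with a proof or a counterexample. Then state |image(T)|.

T(3) = 1 = T(5) with 3 ≠ 5, so T is not injective.
The image of T is {1, 3, 4, 5, 6}, which has 5 elements.

5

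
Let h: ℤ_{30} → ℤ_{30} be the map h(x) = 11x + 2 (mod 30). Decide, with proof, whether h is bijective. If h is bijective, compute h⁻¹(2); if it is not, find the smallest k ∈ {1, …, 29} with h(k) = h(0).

Suppose h(s) = h(t) in ℤ_{30}. Then 11s + 2 ≡ 11t + 2 (mod 30), thus 11(s − t) ≡ 0 (mod 30).
Since gcd(11, 30) = 1, 11 is invertible modulo 30, so s − t ≡ 0 (mod 30), i.e. s = t.
We now compute 11⁻¹ mod 30 explicitly. Euclid's algorithm: 30 = 2·11 + 8, 11 = 1·8 + 3, 8 = 2·3 + 2, 3 = 1·2 + 1; back-substituting gives 1 = 11·11 − 4·30, so 11⁻¹ ≡ 11 (mod 30).
Then y ↦ 11(y − 2) is a two-sided inverse to h, so every y ∈ ℤ_{30} has a preimage.
Therefore h is bijective.
Since h is bijective, we find h⁻¹(2): we need 11x ≡ 2 − 2 ≡ 0 (mod 30). Using 11⁻¹ = 11: x ≡ 11·0 = 0, so x = 0.
Check: h(0) = 11·0 + 2 = 2 ≡ 2 (mod 30).

0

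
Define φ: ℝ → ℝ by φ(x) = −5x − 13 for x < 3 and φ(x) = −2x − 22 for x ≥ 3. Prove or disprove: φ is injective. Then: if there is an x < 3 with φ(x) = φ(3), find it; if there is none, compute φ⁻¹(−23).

Both pieces are strictly decreasing (slopes −5 and −2), so each is injective on its own interval.
The left piece maps (−∞, 3) onto (−28, ∞); the right piece maps [3, ∞) onto (−∞, −28].
These images are disjoint, so no value is attained by both pieces. Hence φ is injective.
Because the two images are disjoint, no x < 3 has φ(x) = φ(3), so we compute φ⁻¹(−23): −23 lies in (−28, ∞), so solve −5x − 13 = −23: x = (−23 + 13)/(−5) = 2.

2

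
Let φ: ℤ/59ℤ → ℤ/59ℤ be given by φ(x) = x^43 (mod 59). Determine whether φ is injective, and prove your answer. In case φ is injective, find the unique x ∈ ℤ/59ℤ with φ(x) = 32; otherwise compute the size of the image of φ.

14

Since 59 is prime, the nonzero elements of ℤ/59ℤ form a cyclic group of order 58.
As gcd(43, 58) = 1, raising to the 43rd power is a bijection on this group: if s^43 ≡ t^43 then (st^{−1})^43 = 1, and the only element of order dividing gcd(43, 58) = 1 is 1, so s = t.
With φ(0) = 0 this makes φ injective on all of ℤ/59ℤ, hence bijective (finite equal-size domain and codomain). In particular φ is injective.
Since φ is injective, we find the preimage of 32. The inverse of x ↦ x^43 on (ℤ/59ℤ)^× is x ↦ x^27, because 43·27 = 1161 = 20·58 + 1 ≡ 1 (mod 58) and x^{58} = 1 for x ≠ 0 (Fermat). So φ⁻¹(32) = 32^27 mod 59.
Repeated squaring mod 59: 32^1 ≡ 32, 32^2 ≡ 32² = 1024 ≡ 21, 32^4 ≡ 21² = 441 ≡ 28, 32^8 ≡ 28² = 784 ≡ 17, 32^16 ≡ 17² = 289 ≡ 53. Since 27 = 16 + 8 + 2 + 1, 32^27 ≡ 53·17·21·32: 53·17 = 901 ≡ 16, then 16·21 = 336 ≡ 41, then 41·32 = 1312 ≡ 14. So 32^27 ≡ 14 (mod 59).
Hence φ⁻¹(32) = 14.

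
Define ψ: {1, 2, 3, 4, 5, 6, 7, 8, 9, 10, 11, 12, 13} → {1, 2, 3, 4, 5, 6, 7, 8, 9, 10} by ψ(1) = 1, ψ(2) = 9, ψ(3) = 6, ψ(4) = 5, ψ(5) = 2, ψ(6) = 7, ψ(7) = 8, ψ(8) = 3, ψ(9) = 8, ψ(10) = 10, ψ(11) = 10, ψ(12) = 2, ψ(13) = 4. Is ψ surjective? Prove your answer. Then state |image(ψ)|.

Every element of the codomain has a preimage: 1 = ψ(1), 2 = ψ(5), 3 = ψ(8), 4 = ψ(13), 5 = ψ(4), 6 = ψ(3), 7 = ψ(6), 8 = ψ(7), 9 = ψ(2), 10 = ψ(10).
Therefore ψ is surjective.
The image of ψ is {1, 2, 3, 4, 5, 6, 7, 8, 9, 10}, which has 10 elements.

10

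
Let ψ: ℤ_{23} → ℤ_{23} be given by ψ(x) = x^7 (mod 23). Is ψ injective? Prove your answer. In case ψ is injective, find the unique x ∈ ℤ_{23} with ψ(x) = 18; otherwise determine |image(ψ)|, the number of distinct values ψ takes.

Since 23 is prime, the nonzero elements of ℤ_{23} form a cyclic group of order 22.
As gcd(7, 22) = 1, raising to the 7th power is a bijection on this group: if a^7 ≡ b^7 then (ab^{−1})^7 = 1, and the only element of order dividing gcd(7, 22) = 1 is 1, so a = b.
With ψ(0) = 0 this makes ψ injective on all of ℤ_{23}, hence bijective (finite equal-size domain and codomain). In particular ψ is injective.
Since ψ is injective, we find the preimage of 18. The inverse of x ↦ x^7 on (ℤ_{23})^× is x ↦ x^19, because 7·19 = 133 = 6·22 + 1 ≡ 1 (mod 22) and x^{22} = 1 for x ≠ 0 (Fermat). So ψ⁻¹(18) = 18^19 mod 23.
Repeated squaring mod 23: 18^1 ≡ 18, 18^2 ≡ 18² = 324 ≡ 2, 18^4 ≡ 2² = 4, 18^8 ≡ 4² = 16, 18^16 ≡ 16² = 256 ≡ 3. Since 19 = 16 + 2 + 1, 18^19 ≡ 3·2·18: 3·2 = 6, then 6·18 = 108 ≡ 16. So 18^19 ≡ 16 (mod 23).
Hence ψ⁻¹(18) = 16.

16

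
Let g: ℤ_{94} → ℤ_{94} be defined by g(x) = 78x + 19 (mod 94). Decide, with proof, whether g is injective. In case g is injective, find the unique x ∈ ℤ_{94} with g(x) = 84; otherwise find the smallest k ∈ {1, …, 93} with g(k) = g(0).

We have gcd(78, 94) = 2 > 1. Taking a = 0 and b = 47: g(0) = 19 and g(47) = 78·47 + 19 = 3685 ≡ 19 (mod 94).
So g(0) = g(47) while 0 ≠ 47, thus g is not injective.
Since g is not injective, we find the least positive k with g(k) = g(0): this means 78k ≡ 0 (mod 94), i.e. 94 ∣ 78k. Since gcd(78, 94) = 2, dividing through by 2 this holds exactly when 47 ∣ 39k, and as gcd(39, 47) = 1, exactly when 47 ∣ k.
The smallest positive such k is 47.

47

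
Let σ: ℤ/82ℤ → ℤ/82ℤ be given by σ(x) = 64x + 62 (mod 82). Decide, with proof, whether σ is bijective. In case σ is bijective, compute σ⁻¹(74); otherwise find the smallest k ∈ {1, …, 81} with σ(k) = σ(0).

41

Recall: σ is injective when σ(a) = σ(b) forces a = b.
We have gcd(64, 82) = 2 > 1. Taking a = 0 and b = 41: σ(0) = 62 and σ(41) = 64·41 + 62 = 2686 ≡ 62 (mod 82).
So σ(0) = σ(41) while 0 ≠ 41, thus σ is not injective, hence not bijective.
Since σ is not bijective, we find the least positive k with σ(k) = σ(0): this means 64k ≡ 0 (mod 82), i.e. 82 ∣ 64k. Since gcd(64, 82) = 2, dividing through by 2 this holds exactly when 41 ∣ 32k, and as gcd(32, 41) = 1, exactly when 41 ∣ k.
The smallest positive such k is 41.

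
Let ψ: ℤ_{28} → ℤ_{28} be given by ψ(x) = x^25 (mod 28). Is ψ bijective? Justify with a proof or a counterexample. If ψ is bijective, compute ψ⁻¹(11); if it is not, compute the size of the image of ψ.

21

ψ(0) = 0^25 = 0.
ψ(14): Repeated squaring mod 28: 14^1 ≡ 14, 14^2 ≡ 14² = 196 ≡ 0, 14^4 ≡ 0² = 0, 14^8 ≡ 0² = 0, 14^16 ≡ 0² = 0. Since 25 = 16 + 8 + 1, 14^25 ≡ 0·0·14: 0·0 = 0, then 0·14 = 0. So 14^25 ≡ 0 (mod 28).
So ψ(0) = ψ(14) = 0 while 0 ≠ 14, thus ψ is not injective, hence not bijective.
Since ψ is not bijective, we determine |image(ψ)|. Computing x^25 mod 28 for each x (by repeated squaring, reducing mod 28 at every step), the values ψ(0), ψ(1), …, ψ(27) are: 0, 1, 16, 3, 4, 5, 20, 7, 8, 9, 24, 11, 12, 13, 0, 15, 16, 17, 4, 19, 20, 21, 8, 23, 24, 25, 12, 27.
The distinct values are {0, 1, 3, 4, 5, 7, 8, 9, 11, 12, 13, 15, 16, 17, 19, 20, 21, 23, 24, 25, 27}; there are 21 of them.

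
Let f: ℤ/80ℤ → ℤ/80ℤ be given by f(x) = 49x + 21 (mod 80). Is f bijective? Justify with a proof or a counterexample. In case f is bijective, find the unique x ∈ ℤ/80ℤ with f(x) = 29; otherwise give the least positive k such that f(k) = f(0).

Recall that injectivity means: for all x_1, x_2 in the domain, f(x_1) = f(x_2) implies x_1 = x_2.
Suppose f(x_1) = f(x_2) in ℤ/80ℤ. Then 49x_1 + 21 ≡ 49x_2 + 21 (mod 80), hence 49(x_1 − x_2) ≡ 0 (mod 80).
Since gcd(49, 80) = 1, 49 is invertible modulo 80, therefore x_1 − x_2 ≡ 0 (mod 80), i.e. x_1 = x_2.
We now compute 49⁻¹ mod 80 explicitly. Euclid's algorithm: 80 = 1·49 + 31, 49 = 1·31 + 18, 31 = 1·18 + 13, 18 = 1·13 + 5, 13 = 2·5 + 3, 5 = 1·3 + 2, 3 = 1·2 + 1; back-substituting gives 1 = 49·49 − 30·80, so 49⁻¹ ≡ 49 (mod 80).
For any y ∈ ℤ/80ℤ, x = 49(y − 21) mod 80 satisfies f(x) = 49·49(y − 21) + 21 ≡ y (since 49·49 ≡ 1 mod 80). So every y has a preimage.
Thus f is bijective.
Since f is bijective, we compute f⁻¹(29): solve 49x + 21 ≡ 29 (mod 80), i.e. 49x ≡ 8 (mod 80).
Multiplying by 49⁻¹ = 49 gives x ≡ 49·8 = 392 = 4·80 + 72 ≡ 72 (mod 80).
Check: f(72) = 49·72 + 21 = 3549 = 44·80 + 29 ≡ 29 (mod 80).

72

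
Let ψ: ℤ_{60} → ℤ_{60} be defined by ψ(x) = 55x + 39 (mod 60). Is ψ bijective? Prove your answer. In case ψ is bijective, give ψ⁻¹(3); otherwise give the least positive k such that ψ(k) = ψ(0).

We have gcd(55, 60) = 5 > 1. Taking a = 0 and b = 12: ψ(0) = 39 and ψ(12) = 55·12 + 39 = 699 ≡ 39 (mod 60).
So ψ(0) = ψ(12) while 0 ≠ 12, so ψ is not injective, hence not bijective.
Since ψ is not bijective, we find the least positive k with ψ(k) = ψ(0): this means 55k ≡ 0 (mod 60), i.e. 60 ∣ 55k. Since gcd(55, 60) = 5, dividing through by 5 this holds exactly when 12 ∣ 11k, and as gcd(11, 12) = 1, exactly when 12 ∣ k.
The smallest positive such k is 12.

12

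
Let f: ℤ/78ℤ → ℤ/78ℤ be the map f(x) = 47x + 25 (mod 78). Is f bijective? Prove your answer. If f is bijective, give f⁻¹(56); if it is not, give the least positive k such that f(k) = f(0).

77

Suppose f(x_1) = f(x_2) in ℤ/78ℤ. Then 47x_1 + 25 ≡ 47x_2 + 25 (mod 78), hence 47(x_1 − x_2) ≡ 0 (mod 78).
Since gcd(47, 78) = 1, 47 is invertible modulo 78, so x_1 − x_2 ≡ 0 (mod 78), i.e. x_1 = x_2.
We now compute 47⁻¹ mod 78 explicitly. Euclid's algorithm: 78 = 1·47 + 31, 47 = 1·31 + 16, 31 = 1·16 + 15, 16 = 1·15 + 1; back-substituting gives 1 = 5·47 − 3·78, so 47⁻¹ ≡ 5 (mod 78).
Then y ↦ 5(y − 25) is a two-sided inverse to f, so every y ∈ ℤ/78ℤ has a preimage.
Therefore f is bijective.
Since f is bijective, we find f⁻¹(56): we need 47x ≡ 56 − 25 ≡ 31 (mod 78). Using 47⁻¹ = 5: x ≡ 5·31 = 155 = 1·78 + 77, so x = 77.
Check: f(77) = 47·77 + 25 = 3644 = 46·78 + 56 ≡ 56 (mod 78).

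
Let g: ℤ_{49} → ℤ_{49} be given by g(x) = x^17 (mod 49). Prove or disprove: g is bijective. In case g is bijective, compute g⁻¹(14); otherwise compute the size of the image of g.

43

g(0) = 0^17 = 0.
g(7): Repeated squaring mod 49: 7^1 ≡ 7, 7^2 ≡ 7² = 49 ≡ 0, 7^4 ≡ 0² = 0, 7^8 ≡ 0² = 0, 7^16 ≡ 0² = 0. Since 17 = 16 + 1, 7^17 ≡ 0·7: 0·7 = 0. So 7^17 ≡ 0 (mod 49).
So g(0) = g(7) = 0 while 0 ≠ 7, hence g is not injective, hence not bijective.
Since g is not bijective, we determine |image(g)|. Computing x^17 mod 49 for each x (by repeated squaring, reducing mod 49 at every step), the values g(0), g(1), …, g(48) are: 0, 1, 46, 26, 9, 45, 20, 0, 22, 39, 12, 44, 38, 41, 0, 43, 32, 47, 30, 31, 13, 0, 15, 25, 33, 16, 24, 34, 0, 36, 18, 19, 2, 17, 6, 0, 8, 11, 5, 37, 10, 27, 0, 29, 4, 40, 23, 3, 48.
The distinct values are {0, 1, 2, 3, 4, 5, 6, 8, 9, 10, 11, 12, 13, 15, 16, 17, 18, 19, 20, 22, 23, 24, 25, 26, 27, 29, 30, 31, 32, 33, 34, 36, 37, 38, 39, 40, 41, 43, 44, 45, 46, 47, 48}; there are 43 of them.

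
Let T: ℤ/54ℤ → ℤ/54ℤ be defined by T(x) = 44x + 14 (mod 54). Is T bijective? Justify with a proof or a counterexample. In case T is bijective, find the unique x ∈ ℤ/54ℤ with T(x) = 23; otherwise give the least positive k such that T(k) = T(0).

27

Recall: T is injective if T(s) = T(t) implies s = t.
We have gcd(44, 54) = 2 > 1. Taking s = 0 and t = 27: T(0) = 14 and T(27) = 44·27 + 14 = 1202 ≡ 14 (mod 54).
So T(0) = T(27) while 0 ≠ 27, hence T is not injective, hence not bijective.
Since T is not bijective, we find the least positive k with T(k) = T(0): this means 44k ≡ 0 (mod 54), i.e. 54 ∣ 44k. Since gcd(44, 54) = 2, dividing through by 2 this holds exactly when 27 ∣ 22k, and as gcd(22, 27) = 1, exactly when 27 ∣ k.
The smallest positive such k is 27.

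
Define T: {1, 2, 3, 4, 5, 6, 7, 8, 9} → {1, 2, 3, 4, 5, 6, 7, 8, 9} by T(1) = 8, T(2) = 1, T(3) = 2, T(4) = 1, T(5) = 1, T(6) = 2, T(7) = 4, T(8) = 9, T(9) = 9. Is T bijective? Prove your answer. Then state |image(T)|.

5

T(2) = 1 = T(4) with 2 ≠ 4, so T is not injective, hence not bijective.
The image of T is {1, 2, 4, 8, 9}, which has 5 elements.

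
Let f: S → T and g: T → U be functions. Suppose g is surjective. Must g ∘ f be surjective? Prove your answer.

No. Take S = {1}, T = U = {1, 2, 3}, f(1) = 1, and g = identity (surjective).
Then (g ∘ f)(1) = 1, and 3 ∈ U has no preimage under g ∘ f, so g ∘ f is not surjective.

not surjective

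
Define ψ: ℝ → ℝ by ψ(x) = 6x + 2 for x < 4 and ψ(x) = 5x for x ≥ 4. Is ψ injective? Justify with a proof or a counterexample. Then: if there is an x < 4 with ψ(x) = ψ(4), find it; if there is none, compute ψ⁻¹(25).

Both pieces are strictly increasing (slopes 6 and 5), so each is injective on its own interval.
The left piece maps (−∞, 4) onto (−∞, 26); the right piece maps [4, ∞) onto [20, ∞).
These images overlap. In particular ψ(4) = 20 (right piece), and solving 6x + 2 = 20 on the left piece gives x = 3 < 4.
So ψ(3) = ψ(4) with 3 ≠ 4, and ψ is not injective. This x = 3 is the requested value below 4.

3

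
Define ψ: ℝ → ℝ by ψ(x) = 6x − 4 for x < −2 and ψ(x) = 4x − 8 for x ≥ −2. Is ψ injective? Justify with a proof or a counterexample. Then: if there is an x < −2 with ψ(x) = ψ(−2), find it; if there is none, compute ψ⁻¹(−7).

1/4

Both pieces are strictly increasing (slopes 6 and 4), so each is injective on its own interval.
The left piece maps (−∞, −2) onto (−∞, −16); the right piece maps [−2, ∞) onto [−16, ∞).
These images are disjoint, so no value is attained by both pieces. Hence ψ is injective.
Because the two images are disjoint, no x < −2 has ψ(x) = ψ(−2), so we compute ψ⁻¹(−7): −7 lies in [−16, ∞), so solve 4x − 8 = −7: x = (−7 + 8)/4 = 1/4.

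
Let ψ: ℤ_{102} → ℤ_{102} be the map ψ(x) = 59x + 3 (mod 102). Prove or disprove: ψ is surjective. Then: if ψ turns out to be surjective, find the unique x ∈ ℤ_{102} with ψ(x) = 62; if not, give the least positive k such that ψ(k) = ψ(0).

Recall that ψ is surjective if every y in the codomain equals ψ(x) for some x in the domain.
Since gcd(59, 102) = 1, 59 is invertible modulo 102. Euclid's algorithm: 102 = 1·59 + 43, 59 = 1·43 + 16, 43 = 2·16 + 11, 16 = 1·11 + 5, 11 = 2·5 + 1; back-substituting gives 1 = 83·59 − 48·102, so 59⁻¹ ≡ 83 (mod 102).
For any y ∈ ℤ_{102}, x = 83(y − 3) mod 102 satisfies ψ(x) = 59·83(y − 3) + 3 ≡ y (since 59·83 ≡ 1 mod 102). So every y has a preimage.
So ψ is surjective.
Since ψ is surjective, we compute ψ⁻¹(62): solve 59x + 3 ≡ 62 (mod 102), i.e. 59x ≡ 59 (mod 102).
Multiplying by 59⁻¹ = 83 gives x ≡ 83·59 = 4897 = 48·102 + 1 ≡ 1 (mod 102).
Check: ψ(1) = 59·1 + 3 = 62 ≡ 62 (mod 102).

1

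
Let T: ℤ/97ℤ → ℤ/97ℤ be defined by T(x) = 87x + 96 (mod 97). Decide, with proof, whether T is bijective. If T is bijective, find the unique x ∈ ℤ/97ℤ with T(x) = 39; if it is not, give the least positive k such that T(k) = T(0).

If T(s) = T(t), then 87s ≡ 87t (mod 97). Because gcd(87, 97) = 1, we may cancel 87 to get s ≡ t (mod 97).
We now compute 87⁻¹ mod 97 explicitly. Euclid's algorithm: 97 = 1·87 + 10, 87 = 8·10 + 7, 10 = 1·7 + 3, 7 = 2·3 + 1; back-substituting gives 1 = 29·87 − 26·97, so 87⁻¹ ≡ 29 (mod 97).
For any y ∈ ℤ/97ℤ, x = 29(y − 96) mod 97 satisfies T(x) = 87·29(y − 96) + 96 ≡ y (since 87·29 ≡ 1 mod 97). So every y has a preimage.
Therefore T is bijective.
Since T is bijective, we compute T⁻¹(39): solve 87x + 96 ≡ 39 (mod 97), i.e. 87x ≡ 40 (mod 97).
Multiplying by 87⁻¹ = 29 gives x ≡ 29·40 = 1160 = 11·97 + 93 ≡ 93 (mod 97).
Check: T(93) = 87·93 + 96 = 8187 = 84·97 + 39 ≡ 39 (mod 97).

93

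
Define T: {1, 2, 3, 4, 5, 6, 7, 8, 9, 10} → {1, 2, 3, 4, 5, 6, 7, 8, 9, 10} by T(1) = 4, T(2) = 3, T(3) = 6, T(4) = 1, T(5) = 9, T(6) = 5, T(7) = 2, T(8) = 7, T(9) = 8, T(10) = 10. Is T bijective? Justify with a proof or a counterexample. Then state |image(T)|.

10

The values 4, 3, 6, 1, 9, 5, 2, 7, 8, 10 are a permutation of {1, 2, 3, 4, 5, 6, 7, 8, 9, 10}: each element appears exactly once.
So T is injective and surjective, hence bijective.
The image of T is {1, 2, 3, 4, 5, 6, 7, 8, 9, 10}, which has 10 elements.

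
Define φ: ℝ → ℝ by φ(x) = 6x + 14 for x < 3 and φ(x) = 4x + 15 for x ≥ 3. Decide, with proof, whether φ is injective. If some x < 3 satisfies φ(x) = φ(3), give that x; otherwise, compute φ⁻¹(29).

13/6

Both pieces are strictly increasing (slopes 6 and 4), so each is injective on its own interval.
The left piece maps (−∞, 3) onto (−∞, 32); the right piece maps [3, ∞) onto [27, ∞).
These images overlap. In particular φ(3) = 27 (right piece), and solving 6x + 14 = 27 on the left piece gives x = 13/6 < 3.
So φ(13/6) = φ(3) with 13/6 ≠ 3, and φ is not injective. This x = 13/6 is the requested value below 3.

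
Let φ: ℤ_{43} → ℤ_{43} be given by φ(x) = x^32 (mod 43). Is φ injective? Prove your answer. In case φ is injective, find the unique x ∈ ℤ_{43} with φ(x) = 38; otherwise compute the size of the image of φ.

φ(21): Repeated squaring mod 43: 21^1 ≡ 21, 21^2 ≡ 21² = 441 ≡ 11, 21^4 ≡ 11² = 121 ≡ 35, 21^8 ≡ 35² = 1225 ≡ 21, 21^16 ≡ 21² = 441 ≡ 11, 21^32 ≡ 11² = 121 ≡ 35. So 21^32 ≡ 35 (mod 43).
φ(22): Repeated squaring mod 43: 22^1 ≡ 22, 22^2 ≡ 22² = 484 ≡ 11, 22^4 ≡ 11² = 121 ≡ 35, 22^8 ≡ 35² = 1225 ≡ 21, 22^16 ≡ 21² = 441 ≡ 11, 22^32 ≡ 11² = 121 ≡ 35. So 22^32 ≡ 35 (mod 43).
So φ(21) = φ(22) = 35 while 21 ≠ 22, so φ is not injective.
Since φ is not injective, we determine |image(φ)|. Computing x^32 mod 43 for each x (by repeated squaring, reducing mod 43 at every step), the values φ(0), φ(1), …, φ(42) are: 0, 1, 16, 13, 41, 9, 36, 6, 11, 40, 15, 21, 17, 23, 10, 31, 4, 24, 38, 14, 25, 35, 35, 25, 14, 38, 24, 4, 31, 10, 23, 17, 21, 15, 40, 11, 6, 36, 9, 41, 13, 16, 1.
The distinct values are {0, 1, 4, 6, 9, 10, 11, 13, 14, 15, 16, 17, 21, 23, 24, 25, 31, 35, 36, 38, 40, 41}; there are 22 of them.

22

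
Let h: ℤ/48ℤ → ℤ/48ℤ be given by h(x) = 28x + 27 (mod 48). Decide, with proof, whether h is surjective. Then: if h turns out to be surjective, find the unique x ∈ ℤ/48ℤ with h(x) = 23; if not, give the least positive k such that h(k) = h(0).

12

Since gcd(28, 48) = 4, we have 28x ≡ 0 (mod 4) for all x, so h(x) ≡ 3 (mod 4).
But 0 ≢ 3 (mod 4), so 0 ∈ ℤ/48ℤ has no preimage. Thus h is not surjective.
Since h is not surjective, we find the least positive k with h(k) = h(0): this means 28k ≡ 0 (mod 48), i.e. 48 ∣ 28k. Since gcd(28, 48) = 4, dividing through by 4 this holds exactly when 12 ∣ 7k, and as gcd(7, 12) = 1, exactly when 12 ∣ k.
The smallest positive such k is 12.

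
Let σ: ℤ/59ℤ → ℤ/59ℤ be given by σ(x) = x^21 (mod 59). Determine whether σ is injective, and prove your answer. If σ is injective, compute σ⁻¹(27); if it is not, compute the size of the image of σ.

51

Since 59 is prime, the nonzero elements of ℤ/59ℤ form a cyclic group of order 58.
As gcd(21, 58) = 1, raising to the 21st power is a bijection on this group: if a^21 ≡ b^21 then (ab^{−1})^21 = 1, and the only element of order dividing gcd(21, 58) = 1 is 1, so a = b.
With σ(0) = 0 this makes σ injective on all of ℤ/59ℤ, hence bijective (finite equal-size domain and codomain). In particular σ is injective.
Since σ is injective, we find the preimage of 27. The inverse of x ↦ x^21 on (ℤ/59ℤ)^× is x ↦ x^47, because 21·47 = 987 = 17·58 + 1 ≡ 1 (mod 58) and x^{58} = 1 for x ≠ 0 (Fermat). So σ⁻¹(27) = 27^47 mod 59.
Repeated squaring mod 59: 27^1 ≡ 27, 27^2 ≡ 27² = 729 ≡ 21, 27^4 ≡ 21² = 441 ≡ 28, 27^8 ≡ 28² = 784 ≡ 17, 27^16 ≡ 17² = 289 ≡ 53, 27^32 ≡ 53² = 2809 ≡ 36. Since 47 = 32 + 8 + 4 + 2 + 1, 27^47 ≡ 36·17·28·21·27: 36·17 = 612 ≡ 22, then 22·28 = 616 ≡ 26, then 26·21 = 546 ≡ 15, then 15·27 = 405 ≡ 51. So 27^47 ≡ 51 (mod 59).
Hence σ⁻¹(27) = 51.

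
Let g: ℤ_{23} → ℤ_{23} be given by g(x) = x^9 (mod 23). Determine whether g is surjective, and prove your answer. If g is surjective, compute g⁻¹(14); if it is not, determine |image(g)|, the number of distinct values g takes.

Since 23 is prime, the nonzero elements of ℤ_{23} form a cyclic group of order 22.
As gcd(9, 22) = 1, raising to the 9th power is a bijection on this group: if s^9 ≡ t^9 then (st^{−1})^9 = 1, and the only element of order dividing gcd(9, 22) = 1 is 1, so s = t.
With g(0) = 0 this makes g injective on all of ℤ_{23}, hence bijective (finite equal-size domain and codomain). In particular g is surjective.
Since g is surjective, we find the preimage of 14. The inverse of x ↦ x^9 on (ℤ_{23})^× is x ↦ x^5, because 9·5 = 45 = 2·22 + 1 ≡ 1 (mod 22) and x^{22} = 1 for x ≠ 0 (Fermat). So g⁻¹(14) = 14^5 mod 23.
Repeated squaring mod 23: 14^1 ≡ 14, 14^2 ≡ 14² = 196 ≡ 12, 14^4 ≡ 12² = 144 ≡ 6. Since 5 = 4 + 1, 14^5 ≡ 6·14: 6·14 = 84 ≡ 15. So 14^5 ≡ 15 (mod 23).
Hence g⁻¹(14) = 15.

15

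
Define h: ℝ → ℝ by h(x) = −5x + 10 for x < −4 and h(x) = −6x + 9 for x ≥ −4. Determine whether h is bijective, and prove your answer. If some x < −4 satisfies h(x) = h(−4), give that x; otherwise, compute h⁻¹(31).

Both pieces are strictly decreasing (slopes −5 and −6), so each is injective on its own interval.
The left piece maps (−∞, −4) onto (30, ∞); the right piece maps [−4, ∞) onto (−∞, 33].
These images overlap. In particular h(−4) = 33 (right piece), and solving −5x + 10 = 33 on the left piece gives x = −23/5 < −4.
So h(−23/5) = h(−4) with −23/5 ≠ −4, and h is not injective, hence not bijective. This x = −23/5 is the requested value below −4.

-23/5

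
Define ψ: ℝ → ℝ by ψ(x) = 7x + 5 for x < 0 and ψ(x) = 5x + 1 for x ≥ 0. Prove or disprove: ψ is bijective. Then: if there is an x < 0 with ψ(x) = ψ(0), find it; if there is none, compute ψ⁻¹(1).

Both pieces are strictly increasing (slopes 7 and 5), so each is injective on its own interval.
The left piece maps (−∞, 0) onto (−∞, 5); the right piece maps [0, ∞) onto [1, ∞).
These images overlap. In particular ψ(0) = 1 (right piece), and solving 7x + 5 = 1 on the left piece gives x = −4/7 < 0.
So ψ(−4/7) = ψ(0) with −4/7 ≠ 0, and ψ is not injective, hence not bijective. This x = −4/7 is the requested value below 0.

-4/7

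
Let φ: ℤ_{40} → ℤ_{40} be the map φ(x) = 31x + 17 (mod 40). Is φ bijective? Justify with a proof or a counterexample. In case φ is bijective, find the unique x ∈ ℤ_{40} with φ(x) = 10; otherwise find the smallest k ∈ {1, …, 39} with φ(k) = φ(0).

23

Suppose φ(s) = φ(t) in ℤ_{40}. Then 31s + 17 ≡ 31t + 17 (mod 40), so 31(s − t) ≡ 0 (mod 40).
Since gcd(31, 40) = 1, 31 is invertible modulo 40, therefore s − t ≡ 0 (mod 40), i.e. s = t.
We now compute 31⁻¹ mod 40 explicitly. Euclid's algorithm: 40 = 1·31 + 9, 31 = 3·9 + 4, 9 = 2·4 + 1; back-substituting gives 1 = 31·31 − 24·40, so 31⁻¹ ≡ 31 (mod 40).
For any y ∈ ℤ_{40}, x = 31(y − 17) mod 40 satisfies φ(x) = 31·31(y − 17) + 17 ≡ y (since 31·31 ≡ 1 mod 40). So every y has a preimage.
Thus φ is bijective.
Since φ is bijective, we compute φ⁻¹(10): solve 31x + 17 ≡ 10 (mod 40), i.e. 31x ≡ 33 (mod 40).
Multiplying by 31⁻¹ = 31 gives x ≡ 31·33 = 1023 = 25·40 + 23 ≡ 23 (mod 40).
Check: φ(23) = 31·23 + 17 = 730 = 18·40 + 10 ≡ 10 (mod 40).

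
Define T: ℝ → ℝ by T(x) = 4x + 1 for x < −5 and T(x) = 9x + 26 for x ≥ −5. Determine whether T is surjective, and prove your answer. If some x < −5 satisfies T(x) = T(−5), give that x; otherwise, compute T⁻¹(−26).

-27/4

Both pieces are strictly increasing (slopes 4 and 9), so each is injective on its own interval.
The left piece maps (−∞, −5) onto (−∞, −19); the right piece maps [−5, ∞) onto [−19, ∞).
These images together cover ℝ, so T is surjective.
Because the two images are disjoint, no x < −5 has T(x) = T(−5), so we compute T⁻¹(−26): −26 lies in (−∞, −19), so solve 4x + 1 = −26: x = (−26 − 1)/4 = −27/4.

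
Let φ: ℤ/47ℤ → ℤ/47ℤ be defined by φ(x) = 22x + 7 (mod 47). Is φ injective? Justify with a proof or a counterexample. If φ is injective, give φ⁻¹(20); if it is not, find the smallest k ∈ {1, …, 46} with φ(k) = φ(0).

7

Recall that φ is injective if φ(a) = φ(b) implies a = b.
If φ(a) = φ(b), then 22a ≡ 22b (mod 47). Because gcd(22, 47) = 1, we may cancel 22 to get a ≡ b (mod 47).
So φ is injective.
We now compute 22⁻¹ mod 47 explicitly. Euclid's algorithm: 47 = 2·22 + 3, 22 = 7·3 + 1; back-substituting gives 1 = 15·22 − 7·47, so 22⁻¹ ≡ 15 (mod 47).
Since φ is injective, we find φ⁻¹(20): we need 22x ≡ 20 − 7 ≡ 13 (mod 47). Using 22⁻¹ = 15: x ≡ 15·13 = 195 = 4·47 + 7, so x = 7.
Check: φ(7) = 22·7 + 7 = 161 = 3·47 + 20 ≡ 20 (mod 47).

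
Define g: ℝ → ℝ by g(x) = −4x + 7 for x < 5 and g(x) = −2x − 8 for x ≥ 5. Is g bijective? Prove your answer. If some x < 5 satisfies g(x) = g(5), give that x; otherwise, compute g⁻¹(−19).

11/2

Both pieces are strictly decreasing (slopes −4 and −2), so each is injective on its own interval.
The left piece maps (−∞, 5) onto (−13, ∞); the right piece maps [5, ∞) onto (−∞, −18].
The images leave a gap (−13 has no preimage), so g is not surjective, hence not bijective.
Because the two images are disjoint, no x < 5 has g(x) = g(5), so we compute g⁻¹(−19): −19 lies in (−∞, −18], so solve −2x − 8 = −19: x = (−19 + 8)/(−2) = 11/2.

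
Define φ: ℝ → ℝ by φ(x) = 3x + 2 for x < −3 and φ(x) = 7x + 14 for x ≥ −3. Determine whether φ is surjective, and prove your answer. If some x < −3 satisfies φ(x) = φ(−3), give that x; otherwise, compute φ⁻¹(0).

-2

Both pieces are strictly increasing (slopes 3 and 7), so each is injective on its own interval.
The left piece maps (−∞, −3) onto (−∞, −7); the right piece maps [−3, ∞) onto [−7, ∞).
These images together cover ℝ, so φ is surjective.
Because the two images are disjoint, no x < −3 has φ(x) = φ(−3), so we compute φ⁻¹(0): 0 lies in [−7, ∞), so solve 7x + 14 = 0: x = (0 − 14)/7 = −2.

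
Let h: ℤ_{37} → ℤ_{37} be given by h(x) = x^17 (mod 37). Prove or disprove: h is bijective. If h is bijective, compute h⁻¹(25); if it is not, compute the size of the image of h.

Since 37 is prime, the nonzero elements of ℤ_{37} form a cyclic group of order 36.
As gcd(17, 36) = 1, raising to the 17th power is a bijection on this group: if a^17 ≡ b^17 then (ab^{−1})^17 = 1, and the only element of order dividing gcd(17, 36) = 1 is 1, so a = b.
With h(0) = 0 this makes h injective on all of ℤ_{37}, hence bijective (finite equal-size domain and codomain). In particular h is bijective.
Since h is bijective, we find the preimage of 25. The inverse of x ↦ x^17 on (ℤ_{37})^× is x ↦ x^17, because 17·17 = 289 = 8·36 + 1 ≡ 1 (mod 36) and x^{36} = 1 for x ≠ 0 (Fermat). So h⁻¹(25) = 25^17 mod 37.
Repeated squaring mod 37: 25^1 ≡ 25, 25^2 ≡ 25² = 625 ≡ 33, 25^4 ≡ 33² = 1089 ≡ 16, 25^8 ≡ 16² = 256 ≡ 34, 25^16 ≡ 34² = 1156 ≡ 9. Since 17 = 16 + 1, 25^17 ≡ 9·25: 9·25 = 225 ≡ 3. So 25^17 ≡ 3 (mod 37).
Hence h⁻¹(25) = 3.

3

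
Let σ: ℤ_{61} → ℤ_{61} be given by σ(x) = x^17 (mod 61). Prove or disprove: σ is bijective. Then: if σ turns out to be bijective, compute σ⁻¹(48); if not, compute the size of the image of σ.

14

Since 61 is prime, the nonzero elements of ℤ_{61} form a cyclic group of order 60.
As gcd(17, 60) = 1, raising to the 17th power is a bijection on this group: if s^17 ≡ t^17 then (st^{−1})^17 = 1, and the only element of order dividing gcd(17, 60) = 1 is 1, so s = t.
With σ(0) = 0 this makes σ injective on all of ℤ_{61}, hence bijective (finite equal-size domain and codomain). In particular σ is bijective.
Since σ is bijective, we find the preimage of 48. The inverse of x ↦ x^17 on (ℤ_{61})^× is x ↦ x^53, because 17·53 = 901 = 15·60 + 1 ≡ 1 (mod 60) and x^{60} = 1 for x ≠ 0 (Fermat). So σ⁻¹(48) = 48^53 mod 61.
Repeated squaring mod 61: 48^1 ≡ 48, 48^2 ≡ 48² = 2304 ≡ 47, 48^4 ≡ 47² = 2209 ≡ 13, 48^8 ≡ 13² = 169 ≡ 47, 48^16 ≡ 47² = 2209 ≡ 13, 48^32 ≡ 13² = 169 ≡ 47. Since 53 = 32 + 16 + 4 + 1, 48^53 ≡ 47·13·13·48: 47·13 = 611 ≡ 1, then 1·13 = 13, then 13·48 = 624 ≡ 14. So 48^53 ≡ 14 (mod 61).
Hence σ⁻¹(48) = 14.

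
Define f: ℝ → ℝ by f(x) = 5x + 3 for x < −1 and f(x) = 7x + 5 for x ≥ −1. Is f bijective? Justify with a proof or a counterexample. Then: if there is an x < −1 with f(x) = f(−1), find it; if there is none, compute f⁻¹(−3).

Both pieces are strictly increasing (slopes 5 and 7), so each is injective on its own interval.
The left piece maps (−∞, −1) onto (−∞, −2); the right piece maps [−1, ∞) onto [−2, ∞).
Since −2 = −2, the images partition ℝ: f is injective and surjective, hence bijective.
Because the two images are disjoint, no x < −1 has f(x) = f(−1), so we compute f⁻¹(−3): −3 lies in (−∞, −2), so solve 5x + 3 = −3: x = (−3 − 3)/5 = −6/5.

-6/5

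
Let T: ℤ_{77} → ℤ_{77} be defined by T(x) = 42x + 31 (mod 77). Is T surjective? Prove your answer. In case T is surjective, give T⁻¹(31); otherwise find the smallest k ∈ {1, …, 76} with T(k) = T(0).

By definition, T is surjective if every y in the codomain equals T(x) for some x in the domain.
Since gcd(42, 77) = 7, we have 42x ≡ 0 (mod 7) for all x, so T(x) ≡ 3 (mod 7).
But 0 ≢ 3 (mod 7), so 0 ∈ ℤ_{77} has no preimage. Thus T is not surjective.
Since T is not surjective, we find the least positive k with T(k) = T(0): this means 42k ≡ 0 (mod 77), i.e. 77 ∣ 42k. Since gcd(42, 77) = 7, dividing through by 7 this holds exactly when 11 ∣ 6k, and as gcd(6, 11) = 1, exactly when 11 ∣ k.
The smallest positive such k is 11.

11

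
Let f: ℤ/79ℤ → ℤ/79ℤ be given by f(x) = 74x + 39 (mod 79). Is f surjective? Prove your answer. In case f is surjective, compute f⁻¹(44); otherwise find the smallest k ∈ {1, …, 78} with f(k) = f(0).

Since gcd(74, 79) = 1, 74 is invertible modulo 79. Euclid's algorithm: 79 = 1·74 + 5, 74 = 14·5 + 4, 5 = 1·4 + 1; back-substituting gives 1 = 63·74 − 59·79, so 74⁻¹ ≡ 63 (mod 79).
For any y ∈ ℤ/79ℤ, x = 63(y − 39) mod 79 satisfies f(x) = 74·63(y − 39) + 39 ≡ y (since 74·63 ≡ 1 mod 79). So every y has a preimage.
So f is surjective.
Since f is surjective, we compute f⁻¹(44): solve 74x + 39 ≡ 44 (mod 79), i.e. 74x ≡ 5 (mod 79).
Multiplying by 74⁻¹ = 63 gives x ≡ 63·5 = 315 = 3·79 + 78 ≡ 78 (mod 79).
Check: f(78) = 74·78 + 39 = 5811 = 73·79 + 44 ≡ 44 (mod 79).

78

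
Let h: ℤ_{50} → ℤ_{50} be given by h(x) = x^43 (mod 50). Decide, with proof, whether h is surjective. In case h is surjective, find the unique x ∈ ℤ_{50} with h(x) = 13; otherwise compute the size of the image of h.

42

h(0) = 0^43 = 0.
h(10): Repeated squaring mod 50: 10^1 ≡ 10, 10^2 ≡ 10² = 100 ≡ 0, 10^4 ≡ 0² = 0, 10^8 ≡ 0² = 0, 10^16 ≡ 0² = 0, 10^32 ≡ 0² = 0. Since 43 = 32 + 8 + 2 + 1, 10^43 ≡ 0·0·0·10: 0·0 = 0, then 0·0 = 0, then 0·10 = 0. So 10^43 ≡ 0 (mod 50).
So h(0) = h(10) = 0 while 0 ≠ 10, hence h is not injective.
A non-injective map from the 50-element set ℤ_{50} to itself takes at most 49 distinct values, so it cannot be surjective. So h is not surjective.
Since h is not surjective, we determine |image(h)|. Computing x^43 mod 50 for each x (by repeated squaring, reducing mod 50 at every step), the values h(0), h(1), …, h(49) are: 0, 1, 8, 27, 14, 25, 16, 43, 12, 29, 0, 31, 28, 47, 44, 25, 46, 13, 32, 9, 0, 11, 48, 17, 24, 25, 26, 33, 2, 39, 0, 41, 18, 37, 4, 25, 6, 3, 22, 19, 0, 21, 38, 7, 34, 25, 36, 23, 42, 49.
The distinct values are {0, 1, 2, 3, 4, 6, 7, 8, 9, 11, 12, 13, 14, 16, 17, 18, 19, 21, 22, 23, 24, 25, 26, 27, 28, 29, 31, 32, 33, 34, 36, 37, 38, 39, 41, 42, 43, 44, 46, 47, 48, 49}; there are 42 of them.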